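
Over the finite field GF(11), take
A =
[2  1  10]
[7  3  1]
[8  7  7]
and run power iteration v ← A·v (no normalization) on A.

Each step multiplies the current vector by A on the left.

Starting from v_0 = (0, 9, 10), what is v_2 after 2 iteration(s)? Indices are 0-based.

v_0 = (0, 9, 10).
v_1 = A·v_0 = (10, 4, 1).
v_2 = A·v_1 = (1, 6, 5).

v_2 = (1, 6, 5)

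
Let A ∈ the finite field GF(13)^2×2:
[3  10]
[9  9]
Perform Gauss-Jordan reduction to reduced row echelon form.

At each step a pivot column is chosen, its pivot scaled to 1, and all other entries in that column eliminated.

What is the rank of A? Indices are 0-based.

step 1: normalize row 0 (÷3) = (1, 12)
  row 1: subtract 9×row0 = (0, 5)
step 2: normalize row 1 (÷5) = (0, 1)
  row 0: subtract 12×row1 = (1, 0)

rank = 2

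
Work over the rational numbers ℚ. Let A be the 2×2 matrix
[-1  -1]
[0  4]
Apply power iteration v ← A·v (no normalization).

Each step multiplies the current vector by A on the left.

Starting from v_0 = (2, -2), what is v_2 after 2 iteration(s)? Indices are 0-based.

v_0 = (2, -2).
v_1 = A·v_0 = (0, -8).
v_2 = A·v_1 = (8, -32).

v_2 = (8, -32)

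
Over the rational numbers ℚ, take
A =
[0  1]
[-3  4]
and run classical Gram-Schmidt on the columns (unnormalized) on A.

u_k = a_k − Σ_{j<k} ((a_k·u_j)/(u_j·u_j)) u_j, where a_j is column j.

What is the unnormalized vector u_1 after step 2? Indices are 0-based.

Step 1: u_0 = a_0 = (0, -3).
Step 2: u_1 = a_1 − (-4/3)·u_0 = (1, 0).

u_1 = (1, 0)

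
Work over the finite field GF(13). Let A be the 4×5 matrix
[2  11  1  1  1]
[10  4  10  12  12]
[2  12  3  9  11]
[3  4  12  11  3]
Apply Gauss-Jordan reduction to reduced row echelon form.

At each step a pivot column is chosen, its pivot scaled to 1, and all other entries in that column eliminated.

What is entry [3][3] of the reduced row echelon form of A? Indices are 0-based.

M[3][3] = 0

[1] R0 /= 2  ⇒  (1, 12, 7, 7, 7)
     R1 -= 10·R0  ⇒  (0, 1, 5, 7, 7)
     R2 -= 2·R0  ⇒  (0, 1, 2, 8, 10)
     R3 -= 3·R0  ⇒  (0, 7, 4, 3, 8)
[2] R1 /= 1  ⇒  (0, 1, 5, 7, 7)
     R0 -= 12·R1  ⇒  (1, 0, 12, 1, 1)
     R2 -= 1·R1  ⇒  (0, 0, 10, 1, 3)
     R3 -= 7·R1  ⇒  (0, 0, 8, 6, 11)
[3] R2 /= 10  ⇒  (0, 0, 1, 4, 12)
     R0 -= 12·R2  ⇒  (1, 0, 0, 5, 0)
     R1 -= 5·R2  ⇒  (0, 1, 0, 0, 12)
     R3 -= 8·R2  ⇒  (0, 0, 0, 0, 6)
column 3 empty below row 3
[4] R3 /= 6  ⇒  (0, 0, 0, 0, 1)
     R1 -= 12·R3  ⇒  (0, 1, 0, 0, 0)
     R2 -= 12·R3  ⇒  (0, 0, 1, 4, 0)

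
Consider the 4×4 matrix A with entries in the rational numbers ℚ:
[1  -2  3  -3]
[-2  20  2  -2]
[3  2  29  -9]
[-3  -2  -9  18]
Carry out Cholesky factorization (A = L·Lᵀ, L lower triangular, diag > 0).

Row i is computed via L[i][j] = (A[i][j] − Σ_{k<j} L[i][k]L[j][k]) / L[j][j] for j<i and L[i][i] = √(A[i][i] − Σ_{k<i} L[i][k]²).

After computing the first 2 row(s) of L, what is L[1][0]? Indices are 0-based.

L[1][0] = -2

Step 1: L[0][0] = √(1) = 1.
  L[1][0] = (-2) / L[0][0] = -2.
Step 2: L[1][1] = √(16) = 4.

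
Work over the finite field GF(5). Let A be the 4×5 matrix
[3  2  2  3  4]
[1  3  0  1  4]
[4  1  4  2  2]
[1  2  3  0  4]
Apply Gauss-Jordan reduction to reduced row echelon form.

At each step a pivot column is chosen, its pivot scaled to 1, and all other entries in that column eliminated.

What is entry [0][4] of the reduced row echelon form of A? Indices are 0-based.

[1] R0 /= 3  ⇒  (1, 4, 4, 1, 3)
     R1 -= 1·R0  ⇒  (0, 4, 1, 0, 1)
     R2 -= 4·R0  ⇒  (0, 0, 3, 3, 0)
     R3 -= 1·R0  ⇒  (0, 3, 4, 4, 1)
[2] R1 /= 4  ⇒  (0, 1, 4, 0, 4)
     R0 -= 4·R1  ⇒  (1, 0, 3, 1, 2)
     R3 -= 3·R1  ⇒  (0, 0, 2, 4, 4)
[3] R2 /= 3  ⇒  (0, 0, 1, 1, 0)
     R0 -= 3·R2  ⇒  (1, 0, 0, 3, 2)
     R1 -= 4·R2  ⇒  (0, 1, 0, 1, 4)
     R3 -= 2·R2  ⇒  (0, 0, 0, 2, 4)
[4] R3 /= 2  ⇒  (0, 0, 0, 1, 2)
     R0 -= 3·R3  ⇒  (1, 0, 0, 0, 1)
     R1 -= 1·R3  ⇒  (0, 1, 0, 0, 2)
     R2 -= 1·R3  ⇒  (0, 0, 1, 0, 3)

M[0][4] = 1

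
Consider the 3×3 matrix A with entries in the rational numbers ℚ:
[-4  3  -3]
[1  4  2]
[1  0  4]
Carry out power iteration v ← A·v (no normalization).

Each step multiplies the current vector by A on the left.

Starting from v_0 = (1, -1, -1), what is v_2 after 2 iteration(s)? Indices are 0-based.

v_0 = (1, -1, -1).
v_1 = A·v_0 = (-4, -5, -3).
v_2 = A·v_1 = (10, -30, -16).

v_2 = (10, -30, -16)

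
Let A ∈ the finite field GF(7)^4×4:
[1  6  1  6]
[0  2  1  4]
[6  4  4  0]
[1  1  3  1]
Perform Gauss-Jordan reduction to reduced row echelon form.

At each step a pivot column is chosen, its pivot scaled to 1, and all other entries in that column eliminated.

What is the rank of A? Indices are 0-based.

step 1: normalize row 0 (÷1) = (1, 6, 1, 6)
  row 2: subtract 6×row0 = (0, 3, 5, 6)
  row 3: subtract 1×row0 = (0, 2, 2, 2)
step 2: normalize row 1 (÷2) = (0, 1, 4, 2)
  row 0: subtract 6×row1 = (1, 0, 5, 1)
  row 2: subtract 3×row1 = (0, 0, 0, 0)
  row 3: subtract 2×row1 = (0, 0, 1, 5)
step 3: exchange rows 2,3
step 3: normalize row 2 (÷1) = (0, 0, 1, 5)
  row 0: subtract 5×row2 = (1, 0, 0, 4)
  row 1: subtract 4×row2 = (0, 1, 0, 3)
skip col 3 (zero from row 3)

rank = 3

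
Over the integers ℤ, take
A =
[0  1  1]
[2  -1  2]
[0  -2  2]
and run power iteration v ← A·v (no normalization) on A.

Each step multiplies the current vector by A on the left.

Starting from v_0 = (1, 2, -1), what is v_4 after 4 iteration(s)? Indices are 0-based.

v_4 = (-24, -8, 48)

v_0 = (1, 2, -1).
v_1 = A·v_0 = (1, -2, -6).
v_2 = A·v_1 = (-8, -8, -8).
v_3 = A·v_2 = (-16, -24, 0).
v_4 = A·v_3 = (-24, -8, 48).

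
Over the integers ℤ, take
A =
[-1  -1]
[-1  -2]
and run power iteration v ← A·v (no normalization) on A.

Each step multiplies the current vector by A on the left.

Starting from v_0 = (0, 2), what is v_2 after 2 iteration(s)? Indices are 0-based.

v_0 = (0, 2).
v_1 = A·v_0 = (-2, -4).
v_2 = A·v_1 = (6, 10).

v_2 = (6, 10)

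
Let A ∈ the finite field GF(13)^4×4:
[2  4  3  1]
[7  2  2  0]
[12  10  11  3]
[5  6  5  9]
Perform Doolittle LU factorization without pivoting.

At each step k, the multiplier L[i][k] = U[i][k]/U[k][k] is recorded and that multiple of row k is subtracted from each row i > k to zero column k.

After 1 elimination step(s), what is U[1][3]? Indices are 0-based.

[col 0] pivot 2
  R1 -= 10*R0 → (0, 1, 11, 3)  (L[1][0] := 10)
  R2 -= 6*R0 → (0, 12, 6, 10)  (L[2][0] := 6)
  R3 -= 9*R0 → (0, 9, 4, 0)  (L[3][0] := 9)

U[1][3] = 3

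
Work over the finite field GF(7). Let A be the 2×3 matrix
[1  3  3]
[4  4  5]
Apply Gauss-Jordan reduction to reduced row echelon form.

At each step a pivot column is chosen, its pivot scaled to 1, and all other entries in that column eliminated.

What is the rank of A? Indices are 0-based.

rank = 2

[1] R0 /= 1  ⇒  (1, 3, 3)
     R1 -= 4·R0  ⇒  (0, 6, 0)
[2] R1 /= 6  ⇒  (0, 1, 0)
     R0 -= 3·R1  ⇒  (1, 0, 3)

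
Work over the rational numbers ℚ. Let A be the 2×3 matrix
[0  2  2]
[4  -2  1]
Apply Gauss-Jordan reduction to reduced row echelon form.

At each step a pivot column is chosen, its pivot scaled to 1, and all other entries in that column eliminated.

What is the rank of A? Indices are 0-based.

rank = 2

pivot(0,0): swap R0↔R1
pivot(0,0)=4: scale R0 → (1, -1/2, 1/4)
pivot(1,1)=2: scale R1 → (0, 1, 1)
  clear (0,1): R0 −= (-1/2)R1 → (1, 0, 3/4)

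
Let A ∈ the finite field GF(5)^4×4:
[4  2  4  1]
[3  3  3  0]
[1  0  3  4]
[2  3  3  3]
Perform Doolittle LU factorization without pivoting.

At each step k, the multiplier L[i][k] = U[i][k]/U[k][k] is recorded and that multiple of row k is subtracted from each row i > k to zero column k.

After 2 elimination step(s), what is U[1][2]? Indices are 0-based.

U[1][2] = 0

Step 1: pivot at (0,0) is 4.
  row1 ← row1 − (2)·row0  ⇒  L[1][0]=2, U row1=(0, 4, 0, 3)
  row2 ← row2 − (4)·row0  ⇒  L[2][0]=4, U row2=(0, 2, 2, 0)
  row3 ← row3 − (3)·row0  ⇒  L[3][0]=3, U row3=(0, 2, 1, 0)
Step 2: pivot at (1,1) is 4.
  row2 ← row2 − (3)·row1  ⇒  L[2][1]=3, U row2=(0, 0, 2, 1)
  row3 ← row3 − (3)·row1  ⇒  L[3][1]=3, U row3=(0, 0, 1, 1)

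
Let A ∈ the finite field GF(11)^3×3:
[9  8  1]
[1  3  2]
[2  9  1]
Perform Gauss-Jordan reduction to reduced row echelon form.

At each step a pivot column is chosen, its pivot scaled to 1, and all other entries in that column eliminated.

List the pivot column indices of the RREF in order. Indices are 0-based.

pivot columns: 0, 1, 2

[1] R0 /= 9  ⇒  (1, 7, 5)
     R1 -= 1·R0  ⇒  (0, 7, 8)
     R2 -= 2·R0  ⇒  (0, 6, 2)
[2] R1 /= 7  ⇒  (0, 1, 9)
     R0 -= 7·R1  ⇒  (1, 0, 8)
     R2 -= 6·R1  ⇒  (0, 0, 3)
[3] R2 /= 3  ⇒  (0, 0, 1)
     R0 -= 8·R2  ⇒  (1, 0, 0)
     R1 -= 9·R2  ⇒  (0, 1, 0)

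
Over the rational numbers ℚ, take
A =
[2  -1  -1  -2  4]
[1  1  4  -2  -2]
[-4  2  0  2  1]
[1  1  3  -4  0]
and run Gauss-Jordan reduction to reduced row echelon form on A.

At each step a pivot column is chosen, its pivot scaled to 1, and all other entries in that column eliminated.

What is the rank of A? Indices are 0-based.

pivot(0,0)=2: scale R0 → (1, -1/2, -1/2, -1, 2)
  clear (1,0): R1 −= (1)R0 → (0, 3/2, 9/2, -1, -4)
  clear (2,0): R2 −= (-4)R0 → (0, 0, -2, -2, 9)
  clear (3,0): R3 −= (1)R0 → (0, 3/2, 7/2, -3, -2)
pivot(1,1)=3/2: scale R1 → (0, 1, 3, -2/3, -8/3)
  clear (0,1): R0 −= (-1/2)R1 → (1, 0, 1, -4/3, 2/3)
  clear (3,1): R3 −= (3/2)R1 → (0, 0, -1, -2, 2)
pivot(2,2)=-2: scale R2 → (0, 0, 1, 1, -9/2)
  clear (0,2): R0 −= (1)R2 → (1, 0, 0, -7/3, 31/6)
  clear (1,2): R1 −= (3)R2 → (0, 1, 0, -11/3, 65/6)
  clear (3,2): R3 −= (-1)R2 → (0, 0, 0, -1, -5/2)
pivot(3,3)=-1: scale R3 → (0, 0, 0, 1, 5/2)
  clear (0,3): R0 −= (-7/3)R3 → (1, 0, 0, 0, 11)
  clear (1,3): R1 −= (-11/3)R3 → (0, 1, 0, 0, 20)
  clear (2,3): R2 −= (1)R3 → (0, 0, 1, 0, -7)

rank = 4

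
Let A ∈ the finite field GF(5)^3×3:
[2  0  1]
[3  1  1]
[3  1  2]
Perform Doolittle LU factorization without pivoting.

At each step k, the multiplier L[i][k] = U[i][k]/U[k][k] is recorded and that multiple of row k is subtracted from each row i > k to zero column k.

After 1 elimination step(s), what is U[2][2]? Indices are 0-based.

[col 0] pivot 2
  R1 -= 4*R0 → (0, 1, 2)  (L[1][0] := 4)
  R2 -= 4*R0 → (0, 1, 3)  (L[2][0] := 4)

U[2][2] = 3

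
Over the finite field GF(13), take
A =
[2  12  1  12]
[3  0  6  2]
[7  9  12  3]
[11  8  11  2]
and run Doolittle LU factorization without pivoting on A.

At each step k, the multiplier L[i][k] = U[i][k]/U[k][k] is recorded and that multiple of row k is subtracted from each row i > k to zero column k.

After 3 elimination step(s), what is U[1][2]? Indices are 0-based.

Step 1: pivot at (0,0) is 2.
  row1 ← row1 − (8)·row0  ⇒  L[1][0]=8, U row1=(0, 8, 11, 10)
  row2 ← row2 − (10)·row0  ⇒  L[2][0]=10, U row2=(0, 6, 2, 0)
  row3 ← row3 − (12)·row0  ⇒  L[3][0]=12, U row3=(0, 7, 12, 1)
Step 2: pivot at (1,1) is 8.
  row2 ← row2 − (4)·row1  ⇒  L[2][1]=4, U row2=(0, 0, 10, 12)
  row3 ← row3 − (9)·row1  ⇒  L[3][1]=9, U row3=(0, 0, 4, 2)
Step 3: pivot at (2,2) is 10.
  row3 ← row3 − (3)·row2  ⇒  L[3][2]=3, U row3=(0, 0, 0, 5)

U[1][2] = 11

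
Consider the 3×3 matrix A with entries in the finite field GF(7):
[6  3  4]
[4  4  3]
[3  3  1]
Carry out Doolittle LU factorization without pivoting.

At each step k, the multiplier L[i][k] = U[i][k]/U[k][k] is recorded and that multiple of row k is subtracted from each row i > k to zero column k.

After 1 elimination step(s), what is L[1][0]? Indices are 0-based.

L[1][0] = 3

[col 0] pivot 6
  R1 -= 3*R0 → (0, 2, 5)  (L[1][0] := 3)
  R2 -= 4*R0 → (0, 5, 6)  (L[2][0] := 4)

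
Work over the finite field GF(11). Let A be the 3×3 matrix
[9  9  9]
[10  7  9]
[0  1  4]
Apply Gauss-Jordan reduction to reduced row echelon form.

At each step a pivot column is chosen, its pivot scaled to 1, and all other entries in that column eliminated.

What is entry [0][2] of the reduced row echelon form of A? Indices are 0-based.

[1] R0 /= 9  ⇒  (1, 1, 1)
     R1 -= 10·R0  ⇒  (0, 8, 10)
[2] R1 /= 8  ⇒  (0, 1, 4)
     R0 -= 1·R1  ⇒  (1, 0, 8)
     R2 -= 1·R1  ⇒  (0, 0, 0)
column 2 empty below row 2

M[0][2] = 8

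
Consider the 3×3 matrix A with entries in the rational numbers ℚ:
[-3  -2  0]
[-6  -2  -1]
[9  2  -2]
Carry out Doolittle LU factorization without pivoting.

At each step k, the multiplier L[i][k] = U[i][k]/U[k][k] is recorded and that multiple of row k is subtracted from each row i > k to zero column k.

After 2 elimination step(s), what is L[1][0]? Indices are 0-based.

k=0: U[0][0]=-3
  eliminate (1,0): mult=2, new row 1: (0, 2, -1); set L[1][0]=2
  eliminate (2,0): mult=-3, new row 2: (0, -4, -2); set L[2][0]=-3
k=1: U[1][1]=2
  eliminate (2,1): mult=-2, new row 2: (0, 0, -4); set L[2][1]=-2

L[1][0] = 2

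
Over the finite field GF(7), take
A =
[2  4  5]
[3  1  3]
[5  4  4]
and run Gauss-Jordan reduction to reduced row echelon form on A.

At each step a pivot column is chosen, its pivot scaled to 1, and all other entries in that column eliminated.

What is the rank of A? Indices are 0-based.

pivot(0,0)=2: scale R0 → (1, 2, 6)
  clear (1,0): R1 −= (3)R0 → (0, 2, 6)
  clear (2,0): R2 −= (5)R0 → (0, 1, 2)
pivot(1,1)=2: scale R1 → (0, 1, 3)
  clear (0,1): R0 −= (2)R1 → (1, 0, 0)
  clear (2,1): R2 −= (1)R1 → (0, 0, 6)
pivot(2,2)=6: scale R2 → (0, 0, 1)
  clear (1,2): R1 −= (3)R2 → (0, 1, 0)

rank = 3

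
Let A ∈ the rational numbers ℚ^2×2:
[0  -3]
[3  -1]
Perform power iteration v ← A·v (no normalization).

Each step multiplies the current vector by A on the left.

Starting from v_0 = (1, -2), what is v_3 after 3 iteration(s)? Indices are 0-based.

v_3 = (-39, -58)

v_0 = (1, -2).
v_1 = A·v_0 = (6, 5).
v_2 = A·v_1 = (-15, 13).
v_3 = A·v_2 = (-39, -58).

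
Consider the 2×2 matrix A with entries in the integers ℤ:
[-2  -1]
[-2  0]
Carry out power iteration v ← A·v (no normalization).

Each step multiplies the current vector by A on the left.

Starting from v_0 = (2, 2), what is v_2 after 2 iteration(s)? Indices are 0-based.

v_0 = (2, 2).
v_1 = A·v_0 = (-6, -4).
v_2 = A·v_1 = (16, 12).

v_2 = (16, 12)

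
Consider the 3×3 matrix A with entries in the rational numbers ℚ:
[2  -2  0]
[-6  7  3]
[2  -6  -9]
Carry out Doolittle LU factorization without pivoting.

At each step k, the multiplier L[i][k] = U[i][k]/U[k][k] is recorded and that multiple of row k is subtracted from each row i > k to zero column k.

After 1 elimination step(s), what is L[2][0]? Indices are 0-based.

L[2][0] = 1

[col 0] pivot 2
  R1 -= -3*R0 → (0, 1, 3)  (L[1][0] := -3)
  R2 -= 1*R0 → (0, -4, -9)  (L[2][0] := 1)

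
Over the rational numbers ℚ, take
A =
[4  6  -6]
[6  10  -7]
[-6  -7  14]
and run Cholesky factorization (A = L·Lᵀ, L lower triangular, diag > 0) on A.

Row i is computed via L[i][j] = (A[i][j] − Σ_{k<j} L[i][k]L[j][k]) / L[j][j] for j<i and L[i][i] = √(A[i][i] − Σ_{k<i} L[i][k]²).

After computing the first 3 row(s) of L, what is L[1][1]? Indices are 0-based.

L[1][1] = 1

Step 1: L[0][0] = √(4) = 2.
  L[1][0] = (6) / L[0][0] = 3.
Step 2: L[1][1] = √(1) = 1.
  L[2][0] = (-6) / L[0][0] = -3.
  L[2][1] = (2) / L[1][1] = 2.
Step 3: L[2][2] = √(1) = 1.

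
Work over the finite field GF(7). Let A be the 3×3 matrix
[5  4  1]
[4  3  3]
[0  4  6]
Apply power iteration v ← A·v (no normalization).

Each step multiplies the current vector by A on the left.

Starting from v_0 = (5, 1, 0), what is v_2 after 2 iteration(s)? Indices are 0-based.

v_2 = (3, 1, 4)

v_0 = (5, 1, 0).
v_1 = A·v_0 = (1, 2, 4).
v_2 = A·v_1 = (3, 1, 4).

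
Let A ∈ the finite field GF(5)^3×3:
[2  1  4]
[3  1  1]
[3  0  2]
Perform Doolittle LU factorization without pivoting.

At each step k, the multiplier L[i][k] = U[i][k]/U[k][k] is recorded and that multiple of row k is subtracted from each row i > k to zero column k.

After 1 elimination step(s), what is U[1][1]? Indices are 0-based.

k=0: U[0][0]=2
  eliminate (1,0): mult=4, new row 1: (0, 2, 0); set L[1][0]=4
  eliminate (2,0): mult=4, new row 2: (0, 1, 1); set L[2][0]=4

U[1][1] = 2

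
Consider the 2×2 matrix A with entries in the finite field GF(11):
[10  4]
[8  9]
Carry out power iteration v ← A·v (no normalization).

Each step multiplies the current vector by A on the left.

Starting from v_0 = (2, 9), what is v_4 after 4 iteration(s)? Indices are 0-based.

v_4 = (10, 10)

v_0 = (2, 9).
v_1 = A·v_0 = (1, 9).
v_2 = A·v_1 = (2, 1).
v_3 = A·v_2 = (2, 3).
v_4 = A·v_3 = (10, 10).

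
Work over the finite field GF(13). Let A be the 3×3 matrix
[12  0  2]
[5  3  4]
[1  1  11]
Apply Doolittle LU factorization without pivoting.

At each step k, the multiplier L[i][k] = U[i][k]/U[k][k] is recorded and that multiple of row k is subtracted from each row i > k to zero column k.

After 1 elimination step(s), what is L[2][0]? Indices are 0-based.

[col 0] pivot 12
  R1 -= 8*R0 → (0, 3, 1)  (L[1][0] := 8)
  R2 -= 12*R0 → (0, 1, 0)  (L[2][0] := 12)

L[2][0] = 12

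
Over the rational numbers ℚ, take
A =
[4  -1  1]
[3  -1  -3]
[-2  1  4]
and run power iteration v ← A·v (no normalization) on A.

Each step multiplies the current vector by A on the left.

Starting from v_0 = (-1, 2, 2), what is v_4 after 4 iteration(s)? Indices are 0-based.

v_0 = (-1, 2, 2).
v_1 = A·v_0 = (-4, -11, 12).
v_2 = A·v_1 = (7, -37, 45).
v_3 = A·v_2 = (110, -77, 129).
v_4 = A·v_3 = (646, 20, 219).

v_4 = (646, 20, 219)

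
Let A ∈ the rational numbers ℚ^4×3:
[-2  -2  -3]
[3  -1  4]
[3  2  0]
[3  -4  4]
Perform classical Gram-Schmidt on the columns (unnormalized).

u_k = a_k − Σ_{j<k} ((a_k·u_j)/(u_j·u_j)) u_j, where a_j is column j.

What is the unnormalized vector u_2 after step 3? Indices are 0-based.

u_2 = (-243/125, 338/375, -736/375, -88/375)

Step 1: u_0 = a_0 = (-2, 3, 3, 3).
Step 2: u_1 = a_1 − (-5/31)·u_0 = (-72/31, -16/31, 77/31, -109/31).
Step 3: u_2 = a_2 − (30/31)·u_0 − (-142/375)·u_1 = (-243/125, 338/375, -736/375, -88/375).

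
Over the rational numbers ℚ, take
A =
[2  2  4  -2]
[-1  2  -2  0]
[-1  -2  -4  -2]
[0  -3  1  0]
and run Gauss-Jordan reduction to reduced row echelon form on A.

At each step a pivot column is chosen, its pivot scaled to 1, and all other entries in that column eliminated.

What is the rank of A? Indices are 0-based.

pivot(0,0)=2: scale R0 → (1, 1, 2, -1)
  clear (1,0): R1 −= (-1)R0 → (0, 3, 0, -1)
  clear (2,0): R2 −= (-1)R0 → (0, -1, -2, -3)
pivot(1,1)=3: scale R1 → (0, 1, 0, -1/3)
  clear (0,1): R0 −= (1)R1 → (1, 0, 2, -2/3)
  clear (2,1): R2 −= (-1)R1 → (0, 0, -2, -10/3)
  clear (3,1): R3 −= (-3)R1 → (0, 0, 1, -1)
pivot(2,2)=-2: scale R2 → (0, 0, 1, 5/3)
  clear (0,2): R0 −= (2)R2 → (1, 0, 0, -4)
  clear (3,2): R3 −= (1)R2 → (0, 0, 0, -8/3)
pivot(3,3)=-8/3: scale R3 → (0, 0, 0, 1)
  clear (0,3): R0 −= (-4)R3 → (1, 0, 0, 0)
  clear (1,3): R1 −= (-1/3)R3 → (0, 1, 0, 0)
  clear (2,3): R2 −= (5/3)R3 → (0, 0, 1, 0)

rank = 4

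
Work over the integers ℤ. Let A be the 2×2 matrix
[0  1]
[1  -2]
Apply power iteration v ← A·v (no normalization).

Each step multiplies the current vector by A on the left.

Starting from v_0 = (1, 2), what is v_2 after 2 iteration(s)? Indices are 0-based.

v_2 = (-3, 8)

v_0 = (1, 2).
v_1 = A·v_0 = (2, -3).
v_2 = A·v_1 = (-3, 8).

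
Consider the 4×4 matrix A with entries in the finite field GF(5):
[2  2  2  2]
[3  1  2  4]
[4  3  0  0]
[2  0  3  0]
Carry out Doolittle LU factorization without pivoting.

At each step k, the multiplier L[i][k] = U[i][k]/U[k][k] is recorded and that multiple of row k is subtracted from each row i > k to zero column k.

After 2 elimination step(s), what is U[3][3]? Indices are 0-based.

[col 0] pivot 2
  R1 -= 4*R0 → (0, 3, 4, 1)  (L[1][0] := 4)
  R2 -= 2*R0 → (0, 4, 1, 1)  (L[2][0] := 2)
  R3 -= 1*R0 → (0, 3, 1, 3)  (L[3][0] := 1)
[col 1] pivot 3
  R2 -= 3*R1 → (0, 0, 4, 3)  (L[2][1] := 3)
  R3 -= 1*R1 → (0, 0, 2, 2)  (L[3][1] := 1)

U[3][3] = 2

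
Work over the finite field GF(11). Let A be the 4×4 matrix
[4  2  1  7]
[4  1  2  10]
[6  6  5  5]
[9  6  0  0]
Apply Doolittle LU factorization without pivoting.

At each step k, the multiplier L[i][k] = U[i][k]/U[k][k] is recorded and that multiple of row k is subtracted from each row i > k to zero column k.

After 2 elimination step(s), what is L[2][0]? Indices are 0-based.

k=0: U[0][0]=4
  eliminate (1,0): mult=1, new row 1: (0, 10, 1, 3); set L[1][0]=1
  eliminate (2,0): mult=7, new row 2: (0, 3, 9, 0); set L[2][0]=7
  eliminate (3,0): mult=5, new row 3: (0, 7, 6, 9); set L[3][0]=5
k=1: U[1][1]=10
  eliminate (2,1): mult=8, new row 2: (0, 0, 1, 9); set L[2][1]=8
  eliminate (3,1): mult=4, new row 3: (0, 0, 2, 8); set L[3][1]=4

L[2][0] = 7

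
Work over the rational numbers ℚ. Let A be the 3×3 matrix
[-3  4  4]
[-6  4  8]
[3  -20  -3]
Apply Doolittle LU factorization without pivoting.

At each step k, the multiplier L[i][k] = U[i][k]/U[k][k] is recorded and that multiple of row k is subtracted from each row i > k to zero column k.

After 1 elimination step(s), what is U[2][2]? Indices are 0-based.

U[2][2] = 1

[col 0] pivot -3
  R1 -= 2*R0 → (0, -4, 0)  (L[1][0] := 2)
  R2 -= -1*R0 → (0, -16, 1)  (L[2][0] := -1)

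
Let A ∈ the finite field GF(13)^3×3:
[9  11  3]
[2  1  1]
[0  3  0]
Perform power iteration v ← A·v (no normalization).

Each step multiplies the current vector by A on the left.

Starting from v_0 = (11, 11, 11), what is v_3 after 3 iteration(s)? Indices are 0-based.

v_3 = (10, 0, 7)

v_0 = (11, 11, 11).
v_1 = A·v_0 = (6, 5, 7).
v_2 = A·v_1 = (0, 11, 2).
v_3 = A·v_2 = (10, 0, 7).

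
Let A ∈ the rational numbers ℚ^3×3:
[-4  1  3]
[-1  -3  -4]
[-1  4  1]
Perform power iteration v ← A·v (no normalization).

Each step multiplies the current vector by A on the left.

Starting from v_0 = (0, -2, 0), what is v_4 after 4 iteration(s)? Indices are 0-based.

v_0 = (0, -2, 0).
v_1 = A·v_0 = (-2, 6, -8).
v_2 = A·v_1 = (-10, 16, 18).
v_3 = A·v_2 = (110, -110, 92).
v_4 = A·v_3 = (-274, -148, -458).

v_4 = (-274, -148, -458)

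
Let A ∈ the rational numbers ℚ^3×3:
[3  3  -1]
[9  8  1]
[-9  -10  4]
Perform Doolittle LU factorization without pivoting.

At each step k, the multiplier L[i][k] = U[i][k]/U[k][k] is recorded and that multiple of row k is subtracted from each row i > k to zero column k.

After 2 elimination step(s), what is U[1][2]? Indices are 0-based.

U[1][2] = 4

[col 0] pivot 3
  R1 -= 3*R0 → (0, -1, 4)  (L[1][0] := 3)
  R2 -= -3*R0 → (0, -1, 1)  (L[2][0] := -3)
[col 1] pivot -1
  R2 -= 1*R1 → (0, 0, -3)  (L[2][1] := 1)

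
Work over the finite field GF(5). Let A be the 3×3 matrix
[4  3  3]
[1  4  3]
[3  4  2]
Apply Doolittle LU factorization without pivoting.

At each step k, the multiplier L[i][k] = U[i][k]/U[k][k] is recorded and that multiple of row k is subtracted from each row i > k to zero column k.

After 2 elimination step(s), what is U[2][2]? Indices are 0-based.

U[2][2] = 2

k=0: U[0][0]=4
  eliminate (1,0): mult=4, new row 1: (0, 2, 1); set L[1][0]=4
  eliminate (2,0): mult=2, new row 2: (0, 3, 1); set L[2][0]=2
k=1: U[1][1]=2
  eliminate (2,1): mult=4, new row 2: (0, 0, 2); set L[2][1]=4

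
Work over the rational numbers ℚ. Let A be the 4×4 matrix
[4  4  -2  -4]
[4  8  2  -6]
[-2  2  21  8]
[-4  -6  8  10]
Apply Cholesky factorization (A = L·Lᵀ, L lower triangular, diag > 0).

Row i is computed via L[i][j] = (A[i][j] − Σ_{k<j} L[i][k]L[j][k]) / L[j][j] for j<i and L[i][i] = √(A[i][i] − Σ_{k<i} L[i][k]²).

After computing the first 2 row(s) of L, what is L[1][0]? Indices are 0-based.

Step 1: L[0][0] = √(4) = 2.
  L[1][0] = (4) / L[0][0] = 2.
Step 2: L[1][1] = √(4) = 2.

L[1][0] = 2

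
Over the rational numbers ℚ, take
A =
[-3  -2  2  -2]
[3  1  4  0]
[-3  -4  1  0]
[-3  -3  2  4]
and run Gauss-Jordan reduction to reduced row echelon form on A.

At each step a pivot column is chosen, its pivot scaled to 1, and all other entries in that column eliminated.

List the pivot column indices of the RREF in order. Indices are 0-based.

[1] R0 /= -3  ⇒  (1, 2/3, -2/3, 2/3)
     R1 -= 3·R0  ⇒  (0, -1, 6, -2)
     R2 -= -3·R0  ⇒  (0, -2, -1, 2)
     R3 -= -3·R0  ⇒  (0, -1, 0, 6)
[2] R1 /= -1  ⇒  (0, 1, -6, 2)
     R0 -= 2/3·R1  ⇒  (1, 0, 10/3, -2/3)
     R2 -= -2·R1  ⇒  (0, 0, -13, 6)
     R3 -= -1·R1  ⇒  (0, 0, -6, 8)
[3] R2 /= -13  ⇒  (0, 0, 1, -6/13)
     R0 -= 10/3·R2  ⇒  (1, 0, 0, 34/39)
     R1 -= -6·R2  ⇒  (0, 1, 0, -10/13)
     R3 -= -6·R2  ⇒  (0, 0, 0, 68/13)
[4] R3 /= 68/13  ⇒  (0, 0, 0, 1)
     R0 -= 34/39·R3  ⇒  (1, 0, 0, 0)
     R1 -= -10/13·R3  ⇒  (0, 1, 0, 0)
     R2 -= -6/13·R3  ⇒  (0, 0, 1, 0)

pivot columns: 0, 1, 2, 3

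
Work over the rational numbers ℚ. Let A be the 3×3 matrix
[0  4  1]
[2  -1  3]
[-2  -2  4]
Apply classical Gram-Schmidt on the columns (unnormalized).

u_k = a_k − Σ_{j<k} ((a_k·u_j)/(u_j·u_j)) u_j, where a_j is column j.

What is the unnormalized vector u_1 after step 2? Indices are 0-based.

u_1 = (4, -3/2, -3/2)

Step 1: u_0 = a_0 = (0, 2, -2).
Step 2: u_1 = a_1 − (1/4)·u_0 = (4, -3/2, -3/2).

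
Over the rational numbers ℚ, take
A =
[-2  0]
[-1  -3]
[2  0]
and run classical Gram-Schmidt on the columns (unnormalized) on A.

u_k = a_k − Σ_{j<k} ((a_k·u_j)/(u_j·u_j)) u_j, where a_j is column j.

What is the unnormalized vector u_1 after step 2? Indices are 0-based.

Step 1: u_0 = a_0 = (-2, -1, 2).
Step 2: u_1 = a_1 − (1/3)·u_0 = (2/3, -8/3, -2/3).

u_1 = (2/3, -8/3, -2/3)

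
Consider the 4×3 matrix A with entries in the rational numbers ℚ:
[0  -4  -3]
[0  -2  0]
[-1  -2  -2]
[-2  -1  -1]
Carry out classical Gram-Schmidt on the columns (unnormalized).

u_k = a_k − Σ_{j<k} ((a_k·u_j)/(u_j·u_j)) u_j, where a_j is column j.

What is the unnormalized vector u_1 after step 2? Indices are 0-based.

Step 1: u_0 = a_0 = (0, 0, -1, -2).
Step 2: u_1 = a_1 − (4/5)·u_0 = (-4, -2, -6/5, 3/5).

u_1 = (-4, -2, -6/5, 3/5)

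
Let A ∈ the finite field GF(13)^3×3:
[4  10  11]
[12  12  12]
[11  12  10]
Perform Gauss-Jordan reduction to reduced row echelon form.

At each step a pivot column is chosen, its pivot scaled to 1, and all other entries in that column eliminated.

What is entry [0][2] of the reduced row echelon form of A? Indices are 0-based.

M[0][2] = 2

[1] R0 /= 4  ⇒  (1, 9, 6)
     R1 -= 12·R0  ⇒  (0, 8, 5)
     R2 -= 11·R0  ⇒  (0, 4, 9)
[2] R1 /= 8  ⇒  (0, 1, 12)
     R0 -= 9·R1  ⇒  (1, 0, 2)
     R2 -= 4·R1  ⇒  (0, 0, 0)
column 2 empty below row 2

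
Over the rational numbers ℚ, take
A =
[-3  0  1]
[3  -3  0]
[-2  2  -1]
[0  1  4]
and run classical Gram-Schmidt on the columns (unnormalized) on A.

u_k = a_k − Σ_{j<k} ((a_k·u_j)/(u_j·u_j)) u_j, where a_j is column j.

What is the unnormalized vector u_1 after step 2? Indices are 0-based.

u_1 = (-39/22, -27/22, 9/11, 1)

Step 1: u_0 = a_0 = (-3, 3, -2, 0).
Step 2: u_1 = a_1 − (-13/22)·u_0 = (-39/22, -27/22, 9/11, 1).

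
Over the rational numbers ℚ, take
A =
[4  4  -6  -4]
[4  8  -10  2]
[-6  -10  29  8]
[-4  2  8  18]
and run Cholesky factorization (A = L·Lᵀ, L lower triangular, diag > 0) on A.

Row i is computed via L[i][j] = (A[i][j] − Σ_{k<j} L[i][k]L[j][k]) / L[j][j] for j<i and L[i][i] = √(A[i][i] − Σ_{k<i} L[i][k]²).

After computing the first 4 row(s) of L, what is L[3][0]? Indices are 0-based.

Step 1: L[0][0] = √(4) = 2.
  L[1][0] = (4) / L[0][0] = 2.
Step 2: L[1][1] = √(4) = 2.
  L[2][0] = (-6) / L[0][0] = -3.
  L[2][1] = (-4) / L[1][1] = -2.
Step 3: L[2][2] = √(16) = 4.
  L[3][0] = (-4) / L[0][0] = -2.
  L[3][1] = (6) / L[1][1] = 3.
  L[3][2] = (8) / L[2][2] = 2.
Step 4: L[3][3] = √(1) = 1.

L[3][0] = -2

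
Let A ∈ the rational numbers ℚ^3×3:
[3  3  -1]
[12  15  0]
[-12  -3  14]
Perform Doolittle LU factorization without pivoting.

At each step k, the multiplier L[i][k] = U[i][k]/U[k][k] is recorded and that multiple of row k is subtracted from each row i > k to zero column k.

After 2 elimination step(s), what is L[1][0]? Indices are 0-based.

Step 1: pivot at (0,0) is 3.
  row1 ← row1 − (4)·row0  ⇒  L[1][0]=4, U row1=(0, 3, 4)
  row2 ← row2 − (-4)·row0  ⇒  L[2][0]=-4, U row2=(0, 9, 10)
Step 2: pivot at (1,1) is 3.
  row2 ← row2 − (3)·row1  ⇒  L[2][1]=3, U row2=(0, 0, -2)

L[1][0] = 4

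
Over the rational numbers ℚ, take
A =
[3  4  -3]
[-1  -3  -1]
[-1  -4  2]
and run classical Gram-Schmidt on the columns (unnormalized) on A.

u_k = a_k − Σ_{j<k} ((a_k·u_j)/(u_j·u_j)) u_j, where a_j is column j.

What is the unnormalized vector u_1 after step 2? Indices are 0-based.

u_1 = (-13/11, -14/11, -25/11)

Step 1: u_0 = a_0 = (3, -1, -1).
Step 2: u_1 = a_1 − (19/11)·u_0 = (-13/11, -14/11, -25/11).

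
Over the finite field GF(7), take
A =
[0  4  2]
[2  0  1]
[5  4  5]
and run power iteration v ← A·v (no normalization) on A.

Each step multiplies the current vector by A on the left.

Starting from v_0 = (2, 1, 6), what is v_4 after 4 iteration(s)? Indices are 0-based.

v_0 = (2, 1, 6).
v_1 = A·v_0 = (2, 3, 2).
v_2 = A·v_1 = (2, 6, 4).
v_3 = A·v_2 = (4, 1, 5).
v_4 = A·v_3 = (0, 6, 0).

v_4 = (0, 6, 0)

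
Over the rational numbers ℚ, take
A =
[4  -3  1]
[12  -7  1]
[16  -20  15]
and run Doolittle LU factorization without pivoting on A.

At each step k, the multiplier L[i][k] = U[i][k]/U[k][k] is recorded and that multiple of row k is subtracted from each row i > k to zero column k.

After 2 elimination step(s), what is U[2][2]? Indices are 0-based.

k=0: U[0][0]=4
  eliminate (1,0): mult=3, new row 1: (0, 2, -2); set L[1][0]=3
  eliminate (2,0): mult=4, new row 2: (0, -8, 11); set L[2][0]=4
k=1: U[1][1]=2
  eliminate (2,1): mult=-4, new row 2: (0, 0, 3); set L[2][1]=-4

U[2][2] = 3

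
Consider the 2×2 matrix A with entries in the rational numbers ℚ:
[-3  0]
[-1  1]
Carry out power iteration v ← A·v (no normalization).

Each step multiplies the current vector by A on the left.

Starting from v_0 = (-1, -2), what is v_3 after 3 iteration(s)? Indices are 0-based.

v_0 = (-1, -2).
v_1 = A·v_0 = (3, -1).
v_2 = A·v_1 = (-9, -4).
v_3 = A·v_2 = (27, 5).

v_3 = (27, 5)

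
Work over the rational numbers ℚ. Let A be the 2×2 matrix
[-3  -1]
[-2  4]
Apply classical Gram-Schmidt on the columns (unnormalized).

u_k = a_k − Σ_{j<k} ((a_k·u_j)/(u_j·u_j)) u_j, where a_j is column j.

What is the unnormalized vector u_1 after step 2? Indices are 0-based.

Step 1: u_0 = a_0 = (-3, -2).
Step 2: u_1 = a_1 − (-5/13)·u_0 = (-28/13, 42/13).

u_1 = (-28/13, 42/13)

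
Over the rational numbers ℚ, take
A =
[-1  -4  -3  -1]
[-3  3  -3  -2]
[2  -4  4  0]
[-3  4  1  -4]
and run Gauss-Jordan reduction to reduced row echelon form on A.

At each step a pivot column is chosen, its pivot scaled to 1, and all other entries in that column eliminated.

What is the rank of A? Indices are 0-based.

rank = 4

[1] R0 /= -1  ⇒  (1, 4, 3, 1)
     R1 -= -3·R0  ⇒  (0, 15, 6, 1)
     R2 -= 2·R0  ⇒  (0, -12, -2, -2)
     R3 -= -3·R0  ⇒  (0, 16, 10, -1)
[2] R1 /= 15  ⇒  (0, 1, 2/5, 1/15)
     R0 -= 4·R1  ⇒  (1, 0, 7/5, 11/15)
     R2 -= -12·R1  ⇒  (0, 0, 14/5, -6/5)
     R3 -= 16·R1  ⇒  (0, 0, 18/5, -31/15)
[3] R2 /= 14/5  ⇒  (0, 0, 1, -3/7)
     R0 -= 7/5·R2  ⇒  (1, 0, 0, 4/3)
     R1 -= 2/5·R2  ⇒  (0, 1, 0, 5/21)
     R3 -= 18/5·R2  ⇒  (0, 0, 0, -11/21)
[4] R3 /= -11/21  ⇒  (0, 0, 0, 1)
     R0 -= 4/3·R3  ⇒  (1, 0, 0, 0)
     R1 -= 5/21·R3  ⇒  (0, 1, 0, 0)
     R2 -= -3/7·R3  ⇒  (0, 0, 1, 0)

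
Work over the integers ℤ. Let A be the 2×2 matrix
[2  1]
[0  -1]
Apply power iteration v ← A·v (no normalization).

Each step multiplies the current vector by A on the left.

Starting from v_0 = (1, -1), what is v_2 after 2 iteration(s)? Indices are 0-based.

v_2 = (3, -1)

v_0 = (1, -1).
v_1 = A·v_0 = (1, 1).
v_2 = A·v_1 = (3, -1).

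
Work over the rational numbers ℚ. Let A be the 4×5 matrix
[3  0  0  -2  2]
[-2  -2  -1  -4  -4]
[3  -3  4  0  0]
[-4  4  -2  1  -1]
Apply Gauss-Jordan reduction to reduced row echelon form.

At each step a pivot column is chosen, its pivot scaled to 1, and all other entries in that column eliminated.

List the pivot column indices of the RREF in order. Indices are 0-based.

pivot(0,0)=3: scale R0 → (1, 0, 0, -2/3, 2/3)
  clear (1,0): R1 −= (-2)R0 → (0, -2, -1, -16/3, -8/3)
  clear (2,0): R2 −= (3)R0 → (0, -3, 4, 2, -2)
  clear (3,0): R3 −= (-4)R0 → (0, 4, -2, -5/3, 5/3)
pivot(1,1)=-2: scale R1 → (0, 1, 1/2, 8/3, 4/3)
  clear (2,1): R2 −= (-3)R1 → (0, 0, 11/2, 10, 2)
  clear (3,1): R3 −= (4)R1 → (0, 0, -4, -37/3, -11/3)
pivot(2,2)=11/2: scale R2 → (0, 0, 1, 20/11, 4/11)
  clear (1,2): R1 −= (1/2)R2 → (0, 1, 0, 58/33, 38/33)
  clear (3,2): R3 −= (-4)R2 → (0, 0, 0, -167/33, -73/33)
pivot(3,3)=-167/33: scale R3 → (0, 0, 0, 1, 73/167)
  clear (0,3): R0 −= (-2/3)R3 → (1, 0, 0, 0, 160/167)
  clear (1,3): R1 −= (58/33)R3 → (0, 1, 0, 0, 64/167)
  clear (2,3): R2 −= (20/11)R3 → (0, 0, 1, 0, -72/167)

pivot columns: 0, 1, 2, 3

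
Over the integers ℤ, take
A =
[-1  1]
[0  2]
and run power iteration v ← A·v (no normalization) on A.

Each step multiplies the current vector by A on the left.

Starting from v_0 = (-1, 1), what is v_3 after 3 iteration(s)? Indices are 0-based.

v_3 = (4, 8)

v_0 = (-1, 1).
v_1 = A·v_0 = (2, 2).
v_2 = A·v_1 = (0, 4).
v_3 = A·v_2 = (4, 8).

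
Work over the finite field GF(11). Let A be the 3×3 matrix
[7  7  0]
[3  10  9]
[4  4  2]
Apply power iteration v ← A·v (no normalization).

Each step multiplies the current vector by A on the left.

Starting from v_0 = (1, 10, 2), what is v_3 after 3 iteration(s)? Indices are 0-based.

v_3 = (10, 3, 6)

v_0 = (1, 10, 2).
v_1 = A·v_0 = (0, 0, 4).
v_2 = A·v_1 = (0, 3, 8).
v_3 = A·v_2 = (10, 3, 6).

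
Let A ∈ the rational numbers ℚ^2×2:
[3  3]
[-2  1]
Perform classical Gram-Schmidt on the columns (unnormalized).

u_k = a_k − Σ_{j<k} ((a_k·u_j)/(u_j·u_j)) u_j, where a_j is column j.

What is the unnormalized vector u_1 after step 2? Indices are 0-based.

Step 1: u_0 = a_0 = (3, -2).
Step 2: u_1 = a_1 − (7/13)·u_0 = (18/13, 27/13).

u_1 = (18/13, 27/13)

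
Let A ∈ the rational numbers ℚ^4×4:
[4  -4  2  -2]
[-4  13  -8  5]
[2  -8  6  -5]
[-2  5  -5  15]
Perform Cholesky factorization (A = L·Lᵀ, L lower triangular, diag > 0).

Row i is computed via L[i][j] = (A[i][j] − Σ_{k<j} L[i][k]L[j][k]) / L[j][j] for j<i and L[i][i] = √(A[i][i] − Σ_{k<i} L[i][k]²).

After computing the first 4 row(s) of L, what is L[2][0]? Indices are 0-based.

L[2][0] = 1

Step 1: L[0][0] = √(4) = 2.
  L[1][0] = (-4) / L[0][0] = -2.
Step 2: L[1][1] = √(9) = 3.
  L[2][0] = (2) / L[0][0] = 1.
  L[2][1] = (-6) / L[1][1] = -2.
Step 3: L[2][2] = √(1) = 1.
  L[3][0] = (-2) / L[0][0] = -1.
  L[3][1] = (3) / L[1][1] = 1.
  L[3][2] = (-2) / L[2][2] = -2.
Step 4: L[3][3] = √(9) = 3.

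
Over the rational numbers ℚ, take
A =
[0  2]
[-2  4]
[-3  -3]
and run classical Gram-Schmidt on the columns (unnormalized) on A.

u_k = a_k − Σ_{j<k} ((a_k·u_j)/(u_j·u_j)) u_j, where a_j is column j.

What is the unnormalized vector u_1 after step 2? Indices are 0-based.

Step 1: u_0 = a_0 = (0, -2, -3).
Step 2: u_1 = a_1 − (1/13)·u_0 = (2, 54/13, -36/13).

u_1 = (2, 54/13, -36/13)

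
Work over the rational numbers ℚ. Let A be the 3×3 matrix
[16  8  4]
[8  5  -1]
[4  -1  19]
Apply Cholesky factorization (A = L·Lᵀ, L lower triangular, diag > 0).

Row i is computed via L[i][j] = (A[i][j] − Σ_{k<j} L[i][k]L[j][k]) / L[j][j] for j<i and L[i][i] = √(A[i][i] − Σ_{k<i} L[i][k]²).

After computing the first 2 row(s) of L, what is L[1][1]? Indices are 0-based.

Step 1: L[0][0] = √(16) = 4.
  L[1][0] = (8) / L[0][0] = 2.
Step 2: L[1][1] = √(1) = 1.

L[1][1] = 1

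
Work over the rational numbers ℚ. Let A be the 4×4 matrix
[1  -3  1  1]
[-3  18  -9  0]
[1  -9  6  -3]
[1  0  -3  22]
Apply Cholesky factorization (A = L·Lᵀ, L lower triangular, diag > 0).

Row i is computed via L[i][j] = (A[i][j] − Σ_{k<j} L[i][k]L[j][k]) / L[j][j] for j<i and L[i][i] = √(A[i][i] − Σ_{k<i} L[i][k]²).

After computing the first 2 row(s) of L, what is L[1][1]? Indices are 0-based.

L[1][1] = 3

Step 1: L[0][0] = √(1) = 1.
  L[1][0] = (-3) / L[0][0] = -3.
Step 2: L[1][1] = √(9) = 3.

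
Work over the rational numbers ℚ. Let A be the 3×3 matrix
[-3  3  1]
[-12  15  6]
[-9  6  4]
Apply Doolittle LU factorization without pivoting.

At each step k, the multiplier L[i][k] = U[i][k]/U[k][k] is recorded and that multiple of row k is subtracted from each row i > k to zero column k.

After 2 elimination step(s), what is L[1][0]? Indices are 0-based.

L[1][0] = 4

Step 1: pivot at (0,0) is -3.
  row1 ← row1 − (4)·row0  ⇒  L[1][0]=4, U row1=(0, 3, 2)
  row2 ← row2 − (3)·row0  ⇒  L[2][0]=3, U row2=(0, -3, 1)
Step 2: pivot at (1,1) is 3.
  row2 ← row2 − (-1)·row1  ⇒  L[2][1]=-1, U row2=(0, 0, 3)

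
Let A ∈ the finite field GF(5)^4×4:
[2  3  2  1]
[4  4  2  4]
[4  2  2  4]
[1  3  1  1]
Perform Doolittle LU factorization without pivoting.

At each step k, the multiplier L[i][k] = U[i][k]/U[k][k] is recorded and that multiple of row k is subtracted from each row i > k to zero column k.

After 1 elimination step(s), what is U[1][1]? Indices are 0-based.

U[1][1] = 3

k=0: U[0][0]=2
  eliminate (1,0): mult=2, new row 1: (0, 3, 3, 2); set L[1][0]=2
  eliminate (2,0): mult=2, new row 2: (0, 1, 3, 2); set L[2][0]=2
  eliminate (3,0): mult=3, new row 3: (0, 4, 0, 3); set L[3][0]=3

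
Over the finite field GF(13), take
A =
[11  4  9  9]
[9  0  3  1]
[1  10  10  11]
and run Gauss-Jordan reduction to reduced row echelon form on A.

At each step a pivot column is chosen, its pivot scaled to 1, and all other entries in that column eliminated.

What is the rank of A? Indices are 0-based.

rank = 3

pivot(0,0)=11: scale R0 → (1, 11, 2, 2)
  clear (1,0): R1 −= (9)R0 → (0, 5, 11, 9)
  clear (2,0): R2 −= (1)R0 → (0, 12, 8, 9)
pivot(1,1)=5: scale R1 → (0, 1, 10, 7)
  clear (0,1): R0 −= (11)R1 → (1, 0, 9, 3)
  clear (2,1): R2 −= (12)R1 → (0, 0, 5, 3)
pivot(2,2)=5: scale R2 → (0, 0, 1, 11)
  clear (0,2): R0 −= (9)R2 → (1, 0, 0, 8)
  clear (1,2): R1 −= (10)R2 → (0, 1, 0, 1)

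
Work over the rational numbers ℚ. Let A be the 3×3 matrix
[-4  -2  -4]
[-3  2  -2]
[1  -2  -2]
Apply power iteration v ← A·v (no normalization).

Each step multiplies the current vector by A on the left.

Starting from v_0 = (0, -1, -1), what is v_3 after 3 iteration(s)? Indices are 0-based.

v_0 = (0, -1, -1).
v_1 = A·v_0 = (6, 0, 4).
v_2 = A·v_1 = (-40, -26, -2).
v_3 = A·v_2 = (220, 72, 16).

v_3 = (220, 72, 16)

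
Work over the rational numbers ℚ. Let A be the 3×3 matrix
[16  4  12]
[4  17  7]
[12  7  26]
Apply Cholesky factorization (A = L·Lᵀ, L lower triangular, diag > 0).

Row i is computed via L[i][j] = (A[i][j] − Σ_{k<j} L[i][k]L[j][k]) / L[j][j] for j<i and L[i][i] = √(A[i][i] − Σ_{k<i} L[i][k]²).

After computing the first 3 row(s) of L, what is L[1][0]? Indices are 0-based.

Step 1: L[0][0] = √(16) = 4.
  L[1][0] = (4) / L[0][0] = 1.
Step 2: L[1][1] = √(16) = 4.
  L[2][0] = (12) / L[0][0] = 3.
  L[2][1] = (4) / L[1][1] = 1.
Step 3: L[2][2] = √(16) = 4.

L[1][0] = 1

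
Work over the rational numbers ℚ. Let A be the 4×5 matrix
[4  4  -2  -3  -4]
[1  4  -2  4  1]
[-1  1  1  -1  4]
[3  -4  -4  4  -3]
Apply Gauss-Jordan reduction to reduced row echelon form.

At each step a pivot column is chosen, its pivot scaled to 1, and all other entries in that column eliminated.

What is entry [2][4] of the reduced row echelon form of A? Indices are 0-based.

pivot(0,0)=4: scale R0 → (1, 1, -1/2, -3/4, -1)
  clear (1,0): R1 −= (1)R0 → (0, 3, -3/2, 19/4, 2)
  clear (2,0): R2 −= (-1)R0 → (0, 2, 1/2, -7/4, 3)
  clear (3,0): R3 −= (3)R0 → (0, -7, -5/2, 25/4, 0)
pivot(1,1)=3: scale R1 → (0, 1, -1/2, 19/12, 2/3)
  clear (0,1): R0 −= (1)R1 → (1, 0, 0, -7/3, -5/3)
  clear (2,1): R2 −= (2)R1 → (0, 0, 3/2, -59/12, 5/3)
  clear (3,1): R3 −= (-7)R1 → (0, 0, -6, 52/3, 14/3)
pivot(2,2)=3/2: scale R2 → (0, 0, 1, -59/18, 10/9)
  clear (1,2): R1 −= (-1/2)R2 → (0, 1, 0, -1/18, 11/9)
  clear (3,2): R3 −= (-6)R2 → (0, 0, 0, -7/3, 34/3)
pivot(3,3)=-7/3: scale R3 → (0, 0, 0, 1, -34/7)
  clear (0,3): R0 −= (-7/3)R3 → (1, 0, 0, 0, -13)
  clear (1,3): R1 −= (-1/18)R3 → (0, 1, 0, 0, 20/21)
  clear (2,3): R2 −= (-59/18)R3 → (0, 0, 1, 0, -311/21)

M[2][4] = -311/21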